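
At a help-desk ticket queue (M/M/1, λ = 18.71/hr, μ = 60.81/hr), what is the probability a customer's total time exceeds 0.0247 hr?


W ~ Exponential(μ−λ) for M/M/1.
μ − λ = 60.81 − 18.71 = 42.1000
P(W > t) = e^{−(μ−λ)t} = e^{−1.0399} = 0.353501

Final: 0.353501


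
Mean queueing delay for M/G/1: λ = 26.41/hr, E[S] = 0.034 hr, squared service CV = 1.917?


ρ = λ·E[S] = 26.41·0.034 = 0.8979
E[S²] = E[S]²(1+C_s²) = 0.034²·(1+1.917) = 0.003372
Wq = λ·E[S²]/(2(1−ρ)) = 26.41·0.003372/(2·0.1021) = 0.43629 hr

Final: 0.43629 hr


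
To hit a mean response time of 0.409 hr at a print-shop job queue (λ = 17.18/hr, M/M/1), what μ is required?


W = 1/(μ−λ) ⇒ μ − λ = 1/W = 1/0.409 = 2.4450
μ = λ + 1/W = 17.18 + 2.4450 = 19.6250 per hr

Final: 19.6250 /hr


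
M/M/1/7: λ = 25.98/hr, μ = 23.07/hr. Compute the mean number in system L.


ρ = 25.98/23.07 = 1.1261
L = ρ[1 − (K+1)ρ^K + Kρ^(K+1)] / [(1−ρ)(1−ρ^(K+1))]
Numerator: 1.1261·(1 − 8·2.296894 + 7·2.586619) = 0.823413
Denominator: (-0.1261)·(-1.586619) = 0.200133
L = 0.823413/0.200133 = 4.1143

Final: 4.1143


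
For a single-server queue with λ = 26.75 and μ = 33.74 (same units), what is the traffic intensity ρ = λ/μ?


ρ = λ/μ = 26.75/33.74 = 0.7928

Final: 0.7928


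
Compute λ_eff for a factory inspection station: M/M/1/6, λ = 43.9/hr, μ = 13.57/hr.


ρ = 3.2351; P_K = (1−ρ)ρ^6/(1−ρ^7) = 0.691075
λ_eff = λ(1 − P_K) = 43.9·(1 − 0.691075) = 43.9·0.308925 = 13.5618 /hr

Final: 13.5618 /hr


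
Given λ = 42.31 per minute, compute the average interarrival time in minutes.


Mean interarrival time = 1/λ = 1/42.31 minute = 0.02364 minute
In minutes: 0.02364 × 1 = 0.02364 min

Final: 0.02364 min


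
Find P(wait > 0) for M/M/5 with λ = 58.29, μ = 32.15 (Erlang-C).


a = λ/μ = 1.8131; ρ = a/5 = 0.3626
P₀ = 0.162434 (from M/M/c formula)
C(c,a) = [a^c/(c!(1−ρ))]·P₀ = [19.59140/(120·0.6374)]·0.162434
= 0.25614·0.162434 = 0.041606

Final: 0.041606


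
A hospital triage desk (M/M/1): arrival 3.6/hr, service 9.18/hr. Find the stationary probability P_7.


ρ = 3.6/9.18 = 0.3922
P_n = (1−ρ)·ρ^n = (1 − 0.3922)·0.3922^7 = 0.6078·0.001426 = 0.0008670

Final: 0.0008670


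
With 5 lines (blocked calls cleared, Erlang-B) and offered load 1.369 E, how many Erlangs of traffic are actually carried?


B(5,1.369) = 0.010222 (Erlang-B)
Carried load = a(1 − B) = 1.369·(1 − 0.010222) = 1.369·0.989778 = 1.3550 E

Final: 1.3550 Erlangs


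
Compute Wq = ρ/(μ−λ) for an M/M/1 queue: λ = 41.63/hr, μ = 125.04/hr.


ρ = 41.63/125.04 = 0.3329
Wq = ρ/(μ−λ) = 0.3329/(125.04 − 41.63) = 0.3329/83.41 = 0.003992 hr

Final: 0.003992 hr


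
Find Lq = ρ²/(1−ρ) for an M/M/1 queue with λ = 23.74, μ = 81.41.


ρ = 23.74/81.41 = 0.2916
Lq = ρ²/(1−ρ) = 0.08504/0.7084 = 0.1200

Final: 0.1200


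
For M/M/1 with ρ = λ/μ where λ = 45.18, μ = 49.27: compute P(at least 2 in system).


ρ = 45.18/49.27 = 0.9170
P(N ≥ n) = ρ^n = 0.9170^2 = 0.840867

Final: 0.840867


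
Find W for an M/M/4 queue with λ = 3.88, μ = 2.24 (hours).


a = 1.7321; ρ = 0.4330; P₀ = 0.173610
Lq = P₀·a^c·ρ/(c!(1−ρ)²) = 0.08772
Wq = Lq/λ = 0.08772/3.88 = 0.02261 hr
W = Wq + 1/μ = 0.02261 + 0.44643 = 0.46904 hr

Final: 0.46904 hr


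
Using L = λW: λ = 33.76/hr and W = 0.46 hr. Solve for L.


L = λW = 33.76·0.46 = 15.5296

Final: 15.5296


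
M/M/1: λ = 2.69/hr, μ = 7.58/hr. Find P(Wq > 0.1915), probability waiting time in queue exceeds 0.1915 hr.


ρ = 2.69/7.58 = 0.3549
P(Wq > t) = ρ·e^{−(μ−λ)t} = 0.3549·e^{−0.9364}
= 0.3549·0.392023 = 0.139122

Final: 0.139122


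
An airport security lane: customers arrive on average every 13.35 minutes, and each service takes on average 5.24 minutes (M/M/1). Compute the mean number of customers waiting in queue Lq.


λ = 60/13.35 = 4.4944 /hr
μ = 60/5.24 = 11.4504 /hr
ρ = λ/μ = 4.4944/11.4504 = 0.3925
Lq = ρ²/(1−ρ) = 0.1541/0.6075 = 0.2536

Final: 0.2536


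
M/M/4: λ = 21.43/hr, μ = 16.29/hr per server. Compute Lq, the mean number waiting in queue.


a = λ/μ = 1.3155; ρ = a/4 = 0.3289
P₀ = 0.266934
Lq = P₀·a^c·ρ / (c!·(1−ρ)²) = 0.266934·2.99505·0.3289/(24·0.45040)
= 0.02432

Final: 0.02432


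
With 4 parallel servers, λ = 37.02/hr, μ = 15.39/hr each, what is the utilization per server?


ρ = λ/(cμ) = 37.02/(4·15.39) = 37.02/61.56 = 0.6014

Final: 0.6014


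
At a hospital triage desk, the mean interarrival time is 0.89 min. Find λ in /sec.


λ = 1/(interarrival time) in consistent units.
1 second = 0.0166667 min, so λ = 0.0166667/0.89 = 0.01873 per second

Final: 0.01873 /sec


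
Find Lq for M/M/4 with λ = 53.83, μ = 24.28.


a = λ/μ = 2.2171; ρ = a/4 = 0.5543
P₀ = 0.102570
Lq = P₀·a^c·ρ / (c!·(1−ρ)²) = 0.102570·24.16033·0.5543/(24·0.19868)
= 0.28805

Final: 0.28805


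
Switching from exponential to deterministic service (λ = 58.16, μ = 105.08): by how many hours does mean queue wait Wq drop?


ρ = 58.16/105.08 = 0.5535
Wq(M/M/1) = ρ/(μ−λ) = 0.5535/46.92 = 0.01180 hr
Wq(M/D/1) = ρ/(2(μ−λ)) = 0.005898 hr
Savings = 0.01180 − 0.005898 = 0.005898 hr

Final: 0.005898 hr


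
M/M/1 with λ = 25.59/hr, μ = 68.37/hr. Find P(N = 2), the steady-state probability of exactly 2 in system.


ρ = 25.59/68.37 = 0.3743
P_n = (1−ρ)·ρ^n = (1 − 0.3743)·0.3743^2 = 0.6257·0.140091 = 0.087657

Final: 0.087657


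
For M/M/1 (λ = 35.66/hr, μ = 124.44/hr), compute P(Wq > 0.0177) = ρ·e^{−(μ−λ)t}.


ρ = 35.66/124.44 = 0.2866
P(Wq > t) = ρ·e^{−(μ−λ)t} = 0.2866·e^{−1.5714}
= 0.2866·0.207753 = 0.059534

Final: 0.059534


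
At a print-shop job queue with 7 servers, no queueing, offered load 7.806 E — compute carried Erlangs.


B(7,7.806) = 0.297103 (Erlang-B)
Carried load = a(1 − B) = 7.806·(1 − 0.297103) = 7.806·0.702897 = 5.4868 E

Final: 5.4868 Erlangs


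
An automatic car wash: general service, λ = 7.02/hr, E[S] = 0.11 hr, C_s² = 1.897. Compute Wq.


ρ = λ·E[S] = 7.02·0.11 = 0.7722
E[S²] = E[S]²(1+C_s²) = 0.11²·(1+1.897) = 0.035054
Wq = λ·E[S²]/(2(1−ρ)) = 7.02·0.035054/(2·0.2278) = 0.54012 hr

Final: 0.54012 hr


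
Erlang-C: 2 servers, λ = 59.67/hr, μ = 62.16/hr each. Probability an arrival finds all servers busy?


a = λ/μ = 0.9599; ρ = a/2 = 0.4800
P₀ = 0.351378 (from M/M/c formula)
C(c,a) = [a^c/(c!(1−ρ))]·P₀ = [0.92149/(2·0.5200)]·0.351378
= 0.88600·0.351378 = 0.311320

Final: 0.311320


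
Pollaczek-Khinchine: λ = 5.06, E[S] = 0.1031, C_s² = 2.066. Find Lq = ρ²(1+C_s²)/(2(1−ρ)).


ρ = λ·E[S] = 5.06·0.1031 = 0.5217
Lq = ρ²(1+C_s²)/(2(1−ρ)) = 0.2722·(1+2.066)/(2·0.4783)
= 0.2722·3.0660/0.9566 = 0.87226

Final: 0.87226


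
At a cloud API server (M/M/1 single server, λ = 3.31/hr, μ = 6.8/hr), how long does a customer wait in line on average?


ρ = 3.31/6.8 = 0.4868
Wq = ρ/(μ−λ) = 0.4868/(6.8 − 3.31) = 0.4868/3.49 = 0.1395 hr

Final: 0.1395 hr


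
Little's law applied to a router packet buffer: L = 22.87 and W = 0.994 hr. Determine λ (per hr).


λ = L/W = 22.87/0.994 = 23.0080 /hr

Final: 23.0080 /hr


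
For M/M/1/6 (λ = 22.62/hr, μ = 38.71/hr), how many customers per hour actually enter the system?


ρ = 0.5843; P_K = (1−ρ)ρ^6/(1−ρ^7) = 0.016942
λ_eff = λ(1 − P_K) = 22.62·(1 − 0.016942) = 22.62·0.983058 = 22.2368 /hr

Final: 22.2368 /hr


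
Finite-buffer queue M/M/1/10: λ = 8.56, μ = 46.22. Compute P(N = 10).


ρ = λ/μ = 8.56/46.22 = 0.1852
P_K = (1−ρ)ρ^K/(1−ρ^(K+1)) = (0.8148·0.00000004747)/(1 − 0.000000008792)
= 0.00000003868/1.000000 = 0.00000003868

Final: 0.00000003868


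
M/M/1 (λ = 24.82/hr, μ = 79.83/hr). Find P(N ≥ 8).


ρ = 24.82/79.83 = 0.3109
P(N ≥ n) = ρ^n = 0.3109^8 = 0.00008731

Final: 0.00008731


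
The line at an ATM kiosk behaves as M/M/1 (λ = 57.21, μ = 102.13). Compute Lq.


ρ = 57.21/102.13 = 0.5602
Lq = ρ²/(1−ρ) = 0.3138/0.4398 = 0.7134

Final: 0.7134


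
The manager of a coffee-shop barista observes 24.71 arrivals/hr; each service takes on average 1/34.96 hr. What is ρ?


ρ = λ/μ = 24.71/34.96 = 0.7068

Final: 0.7068


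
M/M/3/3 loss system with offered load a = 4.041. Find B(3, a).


B(c,a) = (a^c/c!) / Σ_{k=0}^{c} a^k/k!
a^3/3! = 10.998040
Σ terms (k=0..3): 1.00000 + 4.04100 + 8.16484 + 10.99804 = 24.203881
B = 10.998040/24.203881 = 0.454392

Final: 0.454392


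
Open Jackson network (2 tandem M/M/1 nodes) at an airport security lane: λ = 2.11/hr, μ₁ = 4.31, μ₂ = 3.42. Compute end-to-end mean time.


Each node sees arrival rate λ = 2.11/hr (tandem ⇒ throughput preserved).
W₁ = 1/(μ₁−λ) = 1/(4.31−2.11) = 0.45455 hr
W₂ = 1/(μ₂−λ) = 1/(3.42−2.11) = 0.76336 hr
W_total = W₁ + W₂ = 0.45455 + 0.76336 = 1.21790 hr

Final: 1.21790 hr


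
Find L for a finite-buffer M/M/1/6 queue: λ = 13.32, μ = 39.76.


ρ = 13.32/39.76 = 0.3350
L = ρ[1 − (K+1)ρ^K + Kρ^(K+1)] / [(1−ρ)(1−ρ^(K+1))]
Numerator: 0.3350·(1 − 7·0.001414 + 6·0.0004736) = 0.332647
Denominator: (0.6650)·(0.999526) = 0.664675
L = 0.332647/0.664675 = 0.5005

Final: 0.5005


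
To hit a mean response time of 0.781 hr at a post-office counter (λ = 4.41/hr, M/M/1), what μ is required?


W = 1/(μ−λ) ⇒ μ − λ = 1/W = 1/0.781 = 1.2804
μ = λ + 1/W = 4.41 + 1.2804 = 5.6904 per hr

Final: 5.6904 /hr


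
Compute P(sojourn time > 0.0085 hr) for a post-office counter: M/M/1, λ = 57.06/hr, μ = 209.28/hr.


W ~ Exponential(μ−λ) for M/M/1.
μ − λ = 209.28 − 57.06 = 152.2200
P(W > t) = e^{−(μ−λ)t} = e^{−1.2939} = 0.274208

Final: 0.274208


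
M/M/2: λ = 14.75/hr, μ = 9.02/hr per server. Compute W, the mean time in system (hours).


a = 1.6353; ρ = 0.8176; P₀ = 0.100335
Lq = P₀·a^c·ρ/(c!(1−ρ)²) = 3.29786
Wq = Lq/λ = 3.29786/14.75 = 0.22358 hr
W = Wq + 1/μ = 0.22358 + 0.11086 = 0.33445 hr

Final: 0.33445 hr


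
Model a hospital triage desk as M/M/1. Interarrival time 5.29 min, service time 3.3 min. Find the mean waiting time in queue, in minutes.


λ = 60/5.29 = 11.3422 /hr
μ = 60/3.3 = 18.1818 /hr
ρ = λ/μ = 11.3422/18.1818 = 0.6238
Wq = ρ/(μ−λ) = 0.6238/(18.1818−11.3422) = 0.09121 hr
In minutes: 0.09121·60 = 5.472 min

Final: 5.472 min


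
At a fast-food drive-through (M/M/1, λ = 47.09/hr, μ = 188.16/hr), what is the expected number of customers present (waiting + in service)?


ρ = λ/μ = 47.09/188.16 = 0.2503
L = ρ/(1−ρ) = 0.2503/(1 − 0.2503) = 0.2503/0.7497 = 0.3338

Final: 0.3338


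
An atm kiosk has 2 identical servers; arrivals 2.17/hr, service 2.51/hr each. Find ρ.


ρ = λ/(cμ) = 2.17/(2·2.51) = 2.17/5.02 = 0.4323

Final: 0.4323


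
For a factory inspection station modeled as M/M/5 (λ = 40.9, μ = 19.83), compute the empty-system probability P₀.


a = λ/μ = 40.9/19.83 = 2.0625; ρ = a/c = 0.4125
Σ_{k=0}^{4} a^k/k! (terms k=0..4) = 1.00000 + 2.06253 + 2.12702 + 1.46235 + 0.75403 = 7.40593
Tail: a^5/(5!(1−ρ)) = 37.32527/(120·0.5875) = 0.52944
P₀ = 1/(7.40593 + 0.52944) = 1/7.93537 = 0.126018

Final: 0.126018


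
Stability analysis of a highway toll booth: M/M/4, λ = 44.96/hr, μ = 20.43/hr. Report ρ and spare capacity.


Total capacity cμ = 4·20.43 = 81.72/hr
ρ = λ/(cμ) = 44.96/81.72 = 0.5502
Stable ⇔ ρ < 1: YES
Spare capacity = cμ − λ = 81.72 − 44.96 = 36.76/hr

Final: ρ = 0.5502; stable; margin = 36.76/hr


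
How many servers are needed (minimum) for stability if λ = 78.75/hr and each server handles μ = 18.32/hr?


Stability requires cμ > λ ⇔ c > λ/μ.
λ/μ = 78.75/18.32 = 4.2986
Minimum integer c = ⌊4.2986⌋ + 1 = 5
Check: 5·18.32 = 91.60 > 78.75, while 4·18.32 = 73.28 ≤ 78.75

Final: 5 servers


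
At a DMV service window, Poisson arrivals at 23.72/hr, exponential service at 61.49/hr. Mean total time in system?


W = 1/(μ−λ) = 1/(61.49 − 23.72) = 1/37.77 = 0.02648 hr

Final: 0.02648 hr


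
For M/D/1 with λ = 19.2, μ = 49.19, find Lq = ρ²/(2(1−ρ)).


ρ = 19.2/49.19 = 0.3903
M/D/1: Lq = ρ²/(2(1−ρ)) = 0.1524/(2·0.6097) = 0.12495

Final: 0.12495


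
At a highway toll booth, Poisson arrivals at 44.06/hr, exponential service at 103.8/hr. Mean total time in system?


W = 1/(μ−λ) = 1/(103.8 − 44.06) = 1/59.74 = 0.01674 hr

Final: 0.01674 hr


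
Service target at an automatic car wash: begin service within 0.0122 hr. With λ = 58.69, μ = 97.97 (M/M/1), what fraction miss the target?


ρ = 58.69/97.97 = 0.5991
P(Wq > t) = ρ·e^{−(μ−λ)t} = 0.5991·e^{−0.4792}
= 0.5991·0.619269 = 0.370980

Final: 0.370980


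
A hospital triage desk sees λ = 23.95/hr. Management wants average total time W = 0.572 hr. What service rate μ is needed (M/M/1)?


W = 1/(μ−λ) ⇒ μ − λ = 1/W = 1/0.572 = 1.7483
μ = λ + 1/W = 23.95 + 1.7483 = 25.6983 per hr

Final: 25.6983 /hr


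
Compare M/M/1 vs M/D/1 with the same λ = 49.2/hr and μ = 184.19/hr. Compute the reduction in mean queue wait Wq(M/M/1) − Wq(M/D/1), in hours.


ρ = 49.2/184.19 = 0.2671
Wq(M/M/1) = ρ/(μ−λ) = 0.2671/134.99 = 0.001979 hr
Wq(M/D/1) = ρ/(2(μ−λ)) = 0.0009894 hr
Savings = 0.001979 − 0.0009894 = 0.0009894 hr

Final: 0.0009894 hr


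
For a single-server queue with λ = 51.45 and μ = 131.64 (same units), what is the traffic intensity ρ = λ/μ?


ρ = λ/μ = 51.45/131.64 = 0.3908

Final: 0.3908


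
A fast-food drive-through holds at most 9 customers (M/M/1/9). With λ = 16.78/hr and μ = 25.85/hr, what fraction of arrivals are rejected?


ρ = λ/μ = 16.78/25.85 = 0.6491
P_K = (1−ρ)ρ^K/(1−ρ^(K+1)) = (0.3509·0.020464)/(1 − 0.013284)
= 0.007180/0.986716 = 0.007277

Final: 0.007277


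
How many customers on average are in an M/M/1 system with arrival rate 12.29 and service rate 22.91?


ρ = λ/μ = 12.29/22.91 = 0.5364
L = ρ/(1−ρ) = 0.5364/(1 − 0.5364) = 0.5364/0.4636 = 1.1573

Final: 1.1573


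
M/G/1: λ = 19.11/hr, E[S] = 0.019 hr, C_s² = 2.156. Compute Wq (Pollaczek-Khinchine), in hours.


ρ = λ·E[S] = 19.11·0.019 = 0.3631
E[S²] = E[S]²(1+C_s²) = 0.019²·(1+2.156) = 0.001139
Wq = λ·E[S²]/(2(1−ρ)) = 19.11·0.001139/(2·0.6369) = 0.01709 hr

Final: 0.01709 hr


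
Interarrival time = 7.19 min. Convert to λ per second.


λ = 1/(interarrival time) in consistent units.
1 second = 0.0166667 min, so λ = 0.0166667/7.19 = 0.002318 per second

Final: 0.002318 /sec


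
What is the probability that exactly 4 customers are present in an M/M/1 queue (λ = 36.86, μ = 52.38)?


ρ = 36.86/52.38 = 0.7037
P_n = (1−ρ)·ρ^n = (1 − 0.7037)·0.7037^4 = 0.2963·0.245222 = 0.072658

Final: 0.072658


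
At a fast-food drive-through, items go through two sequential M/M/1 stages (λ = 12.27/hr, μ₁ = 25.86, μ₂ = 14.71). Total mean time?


Each node sees arrival rate λ = 12.27/hr (tandem ⇒ throughput preserved).
W₁ = 1/(μ₁−λ) = 1/(25.86−12.27) = 0.07358 hr
W₂ = 1/(μ₂−λ) = 1/(14.71−12.27) = 0.40984 hr
W_total = W₁ + W₂ = 0.07358 + 0.40984 = 0.48342 hr

Final: 0.48342 hr


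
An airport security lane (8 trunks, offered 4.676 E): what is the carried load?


B(8,4.676) = 0.055530 (Erlang-B)
Carried load = a(1 − B) = 4.676·(1 − 0.055530) = 4.676·0.944470 = 4.4163 E

Final: 4.4163 Erlangs


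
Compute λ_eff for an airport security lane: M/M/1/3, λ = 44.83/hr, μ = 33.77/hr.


ρ = 1.3275; P_K = (1−ρ)ρ^3/(1−ρ^4) = 0.363876
λ_eff = λ(1 − P_K) = 44.83·(1 − 0.363876) = 44.83·0.636124 = 28.5174 /hr

Final: 28.5174 /hr


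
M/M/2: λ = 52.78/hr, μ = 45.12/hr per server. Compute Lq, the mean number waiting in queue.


a = λ/μ = 1.1698; ρ = a/2 = 0.5849
P₀ = 0.261921
Lq = P₀·a^c·ρ / (c!·(1−ρ)²) = 0.261921·1.36836·0.5849/(2·0.17232)
= 0.60824

Final: 0.60824


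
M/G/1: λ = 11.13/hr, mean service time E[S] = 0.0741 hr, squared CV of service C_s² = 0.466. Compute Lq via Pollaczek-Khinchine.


ρ = λ·E[S] = 11.13·0.0741 = 0.8247
Lq = ρ²(1+C_s²)/(2(1−ρ)) = 0.6802·(1+0.466)/(2·0.1753)
= 0.6802·1.4660/0.3505 = 2.84466

Final: 2.84466


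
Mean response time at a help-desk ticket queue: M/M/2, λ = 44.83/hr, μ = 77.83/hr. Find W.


a = 0.5760; ρ = 0.2880; P₀ = 0.552796
Lq = P₀·a^c·ρ/(c!(1−ρ)²) = 0.05210
Wq = Lq/λ = 0.05210/44.83 = 0.001162 hr
W = Wq + 1/μ = 0.001162 + 0.01285 = 0.01401 hr

Final: 0.01401 hr


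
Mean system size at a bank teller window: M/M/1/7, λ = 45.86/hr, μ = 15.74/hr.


ρ = 45.86/15.74 = 2.9136
L = ρ[1 − (K+1)ρ^K + Kρ^(K+1)] / [(1−ρ)(1−ρ^(K+1))]
Numerator: 2.9136·(1 − 8·1782.400341 + 7·5193.194386) = 64373.448842
Denominator: (-1.9136)·(-5192.194386) = 9935.762066
L = 64373.448842/9935.762066 = 6.4790

Final: 6.4790


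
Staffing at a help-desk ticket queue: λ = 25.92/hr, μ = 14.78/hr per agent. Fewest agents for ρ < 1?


Stability requires cμ > λ ⇔ c > λ/μ.
λ/μ = 25.92/14.78 = 1.7537
Minimum integer c = ⌊1.7537⌋ + 1 = 2
Check: 2·14.78 = 29.56 > 25.92, while 1·14.78 = 14.78 ≤ 25.92

Final: 2 servers


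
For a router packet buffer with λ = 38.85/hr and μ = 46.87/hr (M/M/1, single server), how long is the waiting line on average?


ρ = 38.85/46.87 = 0.8289
Lq = ρ²/(1−ρ) = 0.6871/0.1711 = 4.0153

Final: 4.0153


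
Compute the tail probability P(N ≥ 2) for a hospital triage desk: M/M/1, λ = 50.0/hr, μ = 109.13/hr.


ρ = 50.0/109.13 = 0.4582
P(N ≥ n) = ρ^n = 0.4582^2 = 0.209919

Final: 0.209919


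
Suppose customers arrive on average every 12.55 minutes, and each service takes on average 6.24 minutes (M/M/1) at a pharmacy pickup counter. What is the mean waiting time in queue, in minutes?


λ = 60/12.55 = 4.7809 /hr
μ = 60/6.24 = 9.6154 /hr
ρ = λ/μ = 4.7809/9.6154 = 0.4972
Wq = ρ/(μ−λ) = 0.4972/(9.6154−4.7809) = 0.10285 hr
In minutes: 0.10285·60 = 6.171 min

Final: 6.171 min


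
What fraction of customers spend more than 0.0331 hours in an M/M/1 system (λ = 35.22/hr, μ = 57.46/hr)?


W ~ Exponential(μ−λ) for M/M/1.
μ − λ = 57.46 − 35.22 = 22.2400
P(W > t) = e^{−(μ−λ)t} = e^{−0.7361} = 0.478957

Final: 0.478957


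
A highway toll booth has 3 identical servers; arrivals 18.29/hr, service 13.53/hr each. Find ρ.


ρ = λ/(cμ) = 18.29/(3·13.53) = 18.29/40.59 = 0.4506

Final: 0.4506


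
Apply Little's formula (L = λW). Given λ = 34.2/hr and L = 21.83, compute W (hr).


W = L/λ = 21.83/34.2 = 0.6383 hr

Final: 0.6383 hr


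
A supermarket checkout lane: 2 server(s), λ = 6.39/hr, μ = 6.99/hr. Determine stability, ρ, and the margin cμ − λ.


Total capacity cμ = 2·6.99 = 13.98/hr
ρ = λ/(cμ) = 6.39/13.98 = 0.4571
Stable ⇔ ρ < 1: YES
Spare capacity = cμ − λ = 13.98 − 6.39 = 7.59/hr

Final: ρ = 0.4571; stable; margin = 7.59/hr


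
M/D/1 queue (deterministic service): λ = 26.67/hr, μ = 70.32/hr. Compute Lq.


ρ = 26.67/70.32 = 0.3793
M/D/1: Lq = ρ²/(2(1−ρ)) = 0.1438/(2·0.6207) = 0.11587

Final: 0.11587


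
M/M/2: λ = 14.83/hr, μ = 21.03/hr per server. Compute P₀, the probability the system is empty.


a = λ/μ = 14.83/21.03 = 0.7052; ρ = a/c = 0.3526
Σ_{k=0}^{1} a^k/k! (terms k=0..1) = 1.00000 + 0.70518 = 1.70518
Tail: a^2/(2!(1−ρ)) = 0.49728/(2·0.6474) = 0.38406
P₀ = 1/(1.70518 + 0.38406) = 1/2.08924 = 0.478643

Final: 0.478643


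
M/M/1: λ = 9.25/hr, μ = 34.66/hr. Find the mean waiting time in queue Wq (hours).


ρ = 9.25/34.66 = 0.2669
Wq = ρ/(μ−λ) = 0.2669/(34.66 − 9.25) = 0.2669/25.41 = 0.01050 hr

Final: 0.01050 hr


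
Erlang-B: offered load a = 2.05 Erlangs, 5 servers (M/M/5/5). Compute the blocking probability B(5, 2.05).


B(c,a) = (a^c/c!) / Σ_{k=0}^{c} a^k/k!
a^5/5! = 0.301709
Σ terms (k=0..5): 1.00000 + 2.05000 + 2.10125 + 1.43585 + 0.73588 + 0.30171 = 7.624688
B = 0.301709/7.624688 = 0.039570

Final: 0.039570


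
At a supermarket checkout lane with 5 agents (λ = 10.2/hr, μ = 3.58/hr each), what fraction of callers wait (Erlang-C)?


a = λ/μ = 2.8492; ρ = a/5 = 0.5698
P₀ = 0.055109 (from M/M/c formula)
C(c,a) = [a^c/(c!(1−ρ))]·P₀ = [187.75250/(120·0.4302)]·0.055109
= 3.63720·0.055109 = 0.200444

Final: 0.200444


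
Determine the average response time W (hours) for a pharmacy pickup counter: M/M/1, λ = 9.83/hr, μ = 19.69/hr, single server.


W = 1/(μ−λ) = 1/(19.69 − 9.83) = 1/9.86 = 0.1014 hr

Final: 0.1014 hr


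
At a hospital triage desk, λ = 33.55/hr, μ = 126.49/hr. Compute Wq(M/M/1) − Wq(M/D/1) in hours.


ρ = 33.55/126.49 = 0.2652
Wq(M/M/1) = ρ/(μ−λ) = 0.2652/92.94 = 0.002854 hr
Wq(M/D/1) = ρ/(2(μ−λ)) = 0.001427 hr
Savings = 0.002854 − 0.001427 = 0.001427 hr

Final: 0.001427 hr


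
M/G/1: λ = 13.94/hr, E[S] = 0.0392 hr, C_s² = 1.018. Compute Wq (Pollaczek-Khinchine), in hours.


ρ = λ·E[S] = 13.94·0.0392 = 0.5464
E[S²] = E[S]²(1+C_s²) = 0.0392²·(1+1.018) = 0.003101
Wq = λ·E[S²]/(2(1−ρ)) = 13.94·0.003101/(2·0.4536) = 0.04765 hr

Final: 0.04765 hr


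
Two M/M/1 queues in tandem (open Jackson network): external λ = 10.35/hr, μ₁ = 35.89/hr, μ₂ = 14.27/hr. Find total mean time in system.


Each node sees arrival rate λ = 10.35/hr (tandem ⇒ throughput preserved).
W₁ = 1/(μ₁−λ) = 1/(35.89−10.35) = 0.03915 hr
W₂ = 1/(μ₂−λ) = 1/(14.27−10.35) = 0.25510 hr
W_total = W₁ + W₂ = 0.03915 + 0.25510 = 0.29426 hr

Final: 0.29426 hr


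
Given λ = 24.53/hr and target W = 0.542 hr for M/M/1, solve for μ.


W = 1/(μ−λ) ⇒ μ − λ = 1/W = 1/0.542 = 1.8450
μ = λ + 1/W = 24.53 + 1.8450 = 26.3750 per hr

Final: 26.3750 /hr


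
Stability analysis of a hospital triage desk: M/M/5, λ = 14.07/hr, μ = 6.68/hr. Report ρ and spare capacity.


Total capacity cμ = 5·6.68 = 33.40/hr
ρ = λ/(cμ) = 14.07/33.40 = 0.4213
Stable ⇔ ρ < 1: YES
Spare capacity = cμ − λ = 33.40 − 14.07 = 19.33/hr

Final: ρ = 0.4213; stable; margin = 19.33/hr


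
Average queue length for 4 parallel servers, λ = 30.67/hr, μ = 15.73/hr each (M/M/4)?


a = λ/μ = 1.9498; ρ = a/4 = 0.4874
P₀ = 0.137725
Lq = P₀·a^c·ρ / (c!·(1−ρ)²) = 0.137725·14.45241·0.4874/(24·0.26271)
= 0.15388

Final: 0.15388


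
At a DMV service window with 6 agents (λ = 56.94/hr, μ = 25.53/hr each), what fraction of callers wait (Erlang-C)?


a = λ/μ = 2.2303; ρ = a/6 = 0.3717
P₀ = 0.107187 (from M/M/c formula)
C(c,a) = [a^c/(c!(1−ρ))]·P₀ = [123.08351/(720·0.6283)]·0.107187
= 0.27209·0.107187 = 0.029165

Final: 0.029165


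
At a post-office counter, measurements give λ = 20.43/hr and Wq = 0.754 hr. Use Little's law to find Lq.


Lq = λWq = 20.43·0.754 = 15.4042

Final: 15.4042


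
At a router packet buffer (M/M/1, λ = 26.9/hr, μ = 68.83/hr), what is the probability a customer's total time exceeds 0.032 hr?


W ~ Exponential(μ−λ) for M/M/1.
μ − λ = 68.83 − 26.9 = 41.9300
P(W > t) = e^{−(μ−λ)t} = e^{−1.3418} = 0.261385

Final: 0.261385


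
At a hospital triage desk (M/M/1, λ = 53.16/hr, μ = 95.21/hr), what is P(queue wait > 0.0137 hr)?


ρ = 53.16/95.21 = 0.5583
P(Wq > t) = ρ·e^{−(μ−λ)t} = 0.5583·e^{−0.5761}
= 0.5583·0.562095 = 0.313843

Final: 0.313843


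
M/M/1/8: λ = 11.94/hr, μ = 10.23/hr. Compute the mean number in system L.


ρ = 11.94/10.23 = 1.1672
L = ρ[1 − (K+1)ρ^K + Kρ^(K+1)] / [(1−ρ)(1−ρ^(K+1))]
Numerator: 1.1672·(1 − 9·3.443734 + 8·4.019372) = 2.522662
Denominator: (-0.1672)·(-3.019372) = 0.504704
L = 2.522662/0.504704 = 4.9983

Final: 4.9983


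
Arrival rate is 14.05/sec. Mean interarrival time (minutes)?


Mean interarrival time = 1/λ = 1/14.05 second = 0.07117 second
In minutes: 0.07117 × 0.0166667 = 0.001186 min

Final: 0.001186 min


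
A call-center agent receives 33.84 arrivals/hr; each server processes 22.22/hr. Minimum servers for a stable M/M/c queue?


Stability requires cμ > λ ⇔ c > λ/μ.
λ/μ = 33.84/22.22 = 1.5230
Minimum integer c = ⌊1.5230⌋ + 1 = 2
Check: 2·22.22 = 44.44 > 33.84, while 1·22.22 = 22.22 ≤ 33.84

Final: 2 servers


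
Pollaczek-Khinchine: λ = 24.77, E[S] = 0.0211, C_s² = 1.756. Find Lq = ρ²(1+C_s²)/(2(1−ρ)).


ρ = λ·E[S] = 24.77·0.0211 = 0.5226
Lq = ρ²(1+C_s²)/(2(1−ρ)) = 0.2732·(1+1.756)/(2·0.4774)
= 0.2732·2.7560/0.9547 = 0.78855

Final: 0.78855


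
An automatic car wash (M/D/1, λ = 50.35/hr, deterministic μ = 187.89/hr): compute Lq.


ρ = 50.35/187.89 = 0.2680
M/D/1: Lq = ρ²/(2(1−ρ)) = 0.07181/(2·0.7320) = 0.04905

Final: 0.04905


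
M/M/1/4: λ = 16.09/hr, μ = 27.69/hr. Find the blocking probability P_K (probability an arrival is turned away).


ρ = λ/μ = 16.09/27.69 = 0.5811
P_K = (1−ρ)ρ^K/(1−ρ^(K+1)) = (0.4189·0.114007)/(1 − 0.066247)
= 0.047760/0.933753 = 0.051149

Final: 0.051149


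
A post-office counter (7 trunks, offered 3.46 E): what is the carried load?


B(7,3.46) = 0.037979 (Erlang-B)
Carried load = a(1 − B) = 3.46·(1 − 0.037979) = 3.46·0.962021 = 3.3286 E

Final: 3.3286 Erlangs


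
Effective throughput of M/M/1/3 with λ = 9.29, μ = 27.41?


ρ = 0.3389; P_K = (1−ρ)ρ^3/(1−ρ^4) = 0.026082
λ_eff = λ(1 − P_K) = 9.29·(1 − 0.026082) = 9.29·0.973918 = 9.0477 /hr

Final: 9.0477 /hr


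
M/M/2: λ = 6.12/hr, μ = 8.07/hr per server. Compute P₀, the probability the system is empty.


a = λ/μ = 6.12/8.07 = 0.7584; ρ = a/c = 0.3792
Σ_{k=0}^{1} a^k/k! (terms k=0..1) = 1.00000 + 0.75836 = 1.75836
Tail: a^2/(2!(1−ρ)) = 0.57512/(2·0.6208) = 0.46319
P₀ = 1/(1.75836 + 0.46319) = 1/2.22156 = 0.450135

Final: 0.450135


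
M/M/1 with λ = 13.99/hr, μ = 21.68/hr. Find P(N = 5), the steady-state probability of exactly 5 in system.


ρ = 13.99/21.68 = 0.6453
P_n = (1−ρ)·ρ^n = (1 − 0.6453)·0.6453^5 = 0.3547·0.111890 = 0.039688

Final: 0.039688


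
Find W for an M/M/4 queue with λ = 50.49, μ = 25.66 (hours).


a = 1.9677; ρ = 0.4919; P₀ = 0.135091
Lq = P₀·a^c·ρ/(c!(1−ρ)²) = 0.16078
Wq = Lq/λ = 0.16078/50.49 = 0.003184 hr
W = Wq + 1/μ = 0.003184 + 0.03897 = 0.04216 hr

Final: 0.04216 hr


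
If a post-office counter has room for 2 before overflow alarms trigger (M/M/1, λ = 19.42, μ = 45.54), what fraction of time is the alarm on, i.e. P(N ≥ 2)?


ρ = 19.42/45.54 = 0.4264
P(N ≥ n) = ρ^n = 0.4264^2 = 0.181850

Final: 0.181850


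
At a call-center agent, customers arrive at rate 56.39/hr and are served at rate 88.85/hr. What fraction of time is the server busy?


ρ = λ/μ = 56.39/88.85 = 0.6347

Final: 0.6347


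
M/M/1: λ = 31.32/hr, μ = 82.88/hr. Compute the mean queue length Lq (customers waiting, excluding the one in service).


ρ = 31.32/82.88 = 0.3779
Lq = ρ²/(1−ρ) = 0.1428/0.6221 = 0.2296

Final: 0.2296


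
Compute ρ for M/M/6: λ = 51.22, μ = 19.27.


ρ = λ/(cμ) = 51.22/(6·19.27) = 51.22/115.62 = 0.4430

Final: 0.4430


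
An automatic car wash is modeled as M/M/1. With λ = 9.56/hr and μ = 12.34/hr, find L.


ρ = λ/μ = 9.56/12.34 = 0.7747
L = ρ/(1−ρ) = 0.7747/(1 − 0.7747) = 0.7747/0.2253 = 3.4388

Final: 3.4388


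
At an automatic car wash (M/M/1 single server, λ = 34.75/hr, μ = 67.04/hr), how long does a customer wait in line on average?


ρ = 34.75/67.04 = 0.5183
Wq = ρ/(μ−λ) = 0.5183/(67.04 − 34.75) = 0.5183/32.29 = 0.01605 hr

Final: 0.01605 hr


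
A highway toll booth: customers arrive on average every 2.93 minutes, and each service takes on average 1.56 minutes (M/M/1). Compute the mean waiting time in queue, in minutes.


λ = 60/2.93 = 20.4778 /hr
μ = 60/1.56 = 38.4615 /hr
ρ = λ/μ = 20.4778/38.4615 = 0.5324
Wq = ρ/(μ−λ) = 0.5324/(38.4615−20.4778) = 0.02961 hr
In minutes: 0.02961·60 = 1.776 min

Final: 1.776 min


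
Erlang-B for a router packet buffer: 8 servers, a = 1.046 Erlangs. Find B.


B(c,a) = (a^c/c!) / Σ_{k=0}^{c} a^k/k!
a^8/8! = 0.00003554
Σ terms (k=0..8): 1.00000 + 1.04600 + 0.54706 + 0.19074 + 0.04988 + 0.01043 + 0.001819 + 0.0002718 + 0.00003554 = 2.846239
B = 0.00003554/2.846239 = 0.00001249

Final: 0.00001249


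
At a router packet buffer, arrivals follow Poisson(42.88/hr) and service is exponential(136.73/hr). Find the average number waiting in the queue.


ρ = 42.88/136.73 = 0.3136
Lq = ρ²/(1−ρ) = 0.09835/0.6864 = 0.1433

Final: 0.1433


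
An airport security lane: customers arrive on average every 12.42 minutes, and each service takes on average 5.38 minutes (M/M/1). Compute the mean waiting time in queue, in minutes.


λ = 60/12.42 = 4.8309 /hr
μ = 60/5.38 = 11.1524 /hr
ρ = λ/μ = 4.8309/11.1524 = 0.4332
Wq = ρ/(μ−λ) = 0.4332/(11.1524−4.8309) = 0.06852 hr
In minutes: 0.06852·60 = 4.111 min

Final: 4.111 min


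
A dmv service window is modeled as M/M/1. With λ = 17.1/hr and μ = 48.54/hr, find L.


ρ = λ/μ = 17.1/48.54 = 0.3523
L = ρ/(1−ρ) = 0.3523/(1 − 0.3523) = 0.3523/0.6477 = 0.5439

Final: 0.5439


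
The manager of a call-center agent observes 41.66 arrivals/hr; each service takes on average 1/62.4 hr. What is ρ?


ρ = λ/μ = 41.66/62.4 = 0.6676

Final: 0.6676


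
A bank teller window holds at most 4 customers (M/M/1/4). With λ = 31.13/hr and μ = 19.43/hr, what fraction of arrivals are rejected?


ρ = λ/μ = 31.13/19.43 = 1.6022
P_K = (1−ρ)ρ^K/(1−ρ^(K+1)) = (-0.6022·6.589088)/(1 − 10.556783)
= -3.967696/-9.556783 = 0.415171

Final: 0.415171


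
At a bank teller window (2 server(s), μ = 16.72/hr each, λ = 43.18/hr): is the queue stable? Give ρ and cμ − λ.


Total capacity cμ = 2·16.72 = 33.44/hr
ρ = λ/(cμ) = 43.18/33.44 = 1.2913
Stable ⇔ ρ < 1: NO
Spare capacity = cμ − λ = 33.44 − 43.18 = -9.74/hr

Final: ρ = 1.2913; unstable; margin = -9.74/hr


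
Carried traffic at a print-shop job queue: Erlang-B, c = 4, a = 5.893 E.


B(4,5.893) = 0.462643 (Erlang-B)
Carried load = a(1 − B) = 5.893·(1 − 0.462643) = 5.893·0.537357 = 3.1666 E

Final: 3.1666 Erlangs


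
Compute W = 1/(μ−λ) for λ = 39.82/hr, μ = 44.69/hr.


W = 1/(μ−λ) = 1/(44.69 − 39.82) = 1/4.87 = 0.2053 hr

Final: 0.2053 hr


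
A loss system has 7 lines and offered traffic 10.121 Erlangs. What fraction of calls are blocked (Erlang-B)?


B(c,a) = (a^c/c!) / Σ_{k=0}^{c} a^k/k!
a^7/7! = 2158.407481
Σ terms (k=0..7): 1.00000 + 10.12100 + 51.21732 + 172.79017 + 437.20232 + 884.98494 + 1492.82209 + 2158.40748 = 5208.545313
B = 2158.407481/5208.545313 = 0.414397

Final: 0.414397


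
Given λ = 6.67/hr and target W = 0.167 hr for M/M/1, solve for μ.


W = 1/(μ−λ) ⇒ μ − λ = 1/W = 1/0.167 = 5.9880
μ = λ + 1/W = 6.67 + 5.9880 = 12.6580 per hr

Final: 12.6580 /hr


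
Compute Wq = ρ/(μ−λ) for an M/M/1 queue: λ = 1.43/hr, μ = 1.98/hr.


ρ = 1.43/1.98 = 0.7222
Wq = ρ/(μ−λ) = 0.7222/(1.98 − 1.43) = 0.7222/0.5500 = 1.3131 hr

Final: 1.3131 hr


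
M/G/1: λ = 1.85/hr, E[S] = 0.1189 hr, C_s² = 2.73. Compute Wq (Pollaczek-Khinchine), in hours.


ρ = λ·E[S] = 1.85·0.1189 = 0.2200
E[S²] = E[S]²(1+C_s²) = 0.1189²·(1+2.73) = 0.052732
Wq = λ·E[S²]/(2(1−ρ)) = 1.85·0.052732/(2·0.7800) = 0.06253 hr

Final: 0.06253 hr


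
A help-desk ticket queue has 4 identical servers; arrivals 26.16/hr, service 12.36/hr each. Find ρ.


ρ = λ/(cμ) = 26.16/(4·12.36) = 26.16/49.44 = 0.5291

Final: 0.5291


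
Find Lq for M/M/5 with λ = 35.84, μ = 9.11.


a = λ/μ = 3.9341; ρ = a/5 = 0.7868
P₀ = 0.014359
Lq = P₀·a^c·ρ / (c!·(1−ρ)²) = 0.014359·942.42787·0.7868/(120·0.04544)
= 1.95255

Final: 1.95255


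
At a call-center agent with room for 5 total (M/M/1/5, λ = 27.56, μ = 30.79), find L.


ρ = 27.56/30.79 = 0.8951
L = ρ[1 − (K+1)ρ^K + Kρ^(K+1)] / [(1−ρ)(1−ρ^(K+1))]
Numerator: 0.8951·(1 − 6·0.574576 + 5·0.514301) = 0.111034
Denominator: (0.1049)·(0.485699) = 0.050952
L = 0.111034/0.050952 = 2.1792

Final: 2.1792


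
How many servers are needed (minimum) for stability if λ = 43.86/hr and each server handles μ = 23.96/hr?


Stability requires cμ > λ ⇔ c > λ/μ.
λ/μ = 43.86/23.96 = 1.8306
Minimum integer c = ⌊1.8306⌋ + 1 = 2
Check: 2·23.96 = 47.92 > 43.86, while 1·23.96 = 23.96 ≤ 43.86

Final: 2 servers


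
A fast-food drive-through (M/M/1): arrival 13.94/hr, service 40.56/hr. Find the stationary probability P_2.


ρ = 13.94/40.56 = 0.3437
P_n = (1−ρ)·ρ^n = (1 − 0.3437)·0.3437^2 = 0.6563·0.118122 = 0.077525

Final: 0.077525


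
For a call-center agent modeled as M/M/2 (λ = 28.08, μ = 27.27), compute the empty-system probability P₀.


a = λ/μ = 28.08/27.27 = 1.0297; ρ = a/c = 0.5149
Σ_{k=0}^{1} a^k/k! (terms k=0..1) = 1.00000 + 1.02970 = 2.02970
Tail: a^2/(2!(1−ρ)) = 1.06029/(2·0.4851) = 1.09275
P₀ = 1/(2.02970 + 1.09275) = 1/3.12245 = 0.320261

Final: 0.320261


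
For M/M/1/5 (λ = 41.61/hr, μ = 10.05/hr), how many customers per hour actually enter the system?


ρ = 4.1403; P_K = (1−ρ)ρ^5/(1−ρ^6) = 0.758622
λ_eff = λ(1 − P_K) = 41.61·(1 − 0.758622) = 41.61·0.241378 = 10.0437 /hr

Final: 10.0437 /hr


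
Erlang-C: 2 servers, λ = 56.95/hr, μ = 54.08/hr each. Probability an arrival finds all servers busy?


a = λ/μ = 1.0531; ρ = a/2 = 0.5265
P₀ = 0.310157 (from M/M/c formula)
C(c,a) = [a^c/(c!(1−ρ))]·P₀ = [1.10896/(2·0.4735)]·0.310157
= 1.17111·0.310157 = 0.363226

Final: 0.363226


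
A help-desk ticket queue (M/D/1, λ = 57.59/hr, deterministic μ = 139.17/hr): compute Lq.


ρ = 57.59/139.17 = 0.4138
M/D/1: Lq = ρ²/(2(1−ρ)) = 0.1712/(2·0.5862) = 0.14606

Final: 0.14606


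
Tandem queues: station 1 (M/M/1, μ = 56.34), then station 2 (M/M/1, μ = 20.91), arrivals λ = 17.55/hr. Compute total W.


Each node sees arrival rate λ = 17.55/hr (tandem ⇒ throughput preserved).
W₁ = 1/(μ₁−λ) = 1/(56.34−17.55) = 0.02578 hr
W₂ = 1/(μ₂−λ) = 1/(20.91−17.55) = 0.29762 hr
W_total = W₁ + W₂ = 0.02578 + 0.29762 = 0.32340 hr

Final: 0.32340 hr


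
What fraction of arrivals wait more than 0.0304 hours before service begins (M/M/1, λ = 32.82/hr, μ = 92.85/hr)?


ρ = 32.82/92.85 = 0.3535
P(Wq > t) = ρ·e^{−(μ−λ)t} = 0.3535·e^{−1.8249}
= 0.3535·0.161232 = 0.056991

Final: 0.056991


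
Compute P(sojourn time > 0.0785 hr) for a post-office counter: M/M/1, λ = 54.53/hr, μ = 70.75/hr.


W ~ Exponential(μ−λ) for M/M/1.
μ − λ = 70.75 − 54.53 = 16.2200
P(W > t) = e^{−(μ−λ)t} = e^{−1.2733} = 0.279915

Final: 0.279915


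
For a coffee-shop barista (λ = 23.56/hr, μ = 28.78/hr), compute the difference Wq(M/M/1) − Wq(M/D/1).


ρ = 23.56/28.78 = 0.8186
Wq(M/M/1) = ρ/(μ−λ) = 0.8186/5.22 = 0.15682 hr
Wq(M/D/1) = ρ/(2(μ−λ)) = 0.07841 hr
Savings = 0.15682 − 0.07841 = 0.07841 hr

Final: 0.07841 hr


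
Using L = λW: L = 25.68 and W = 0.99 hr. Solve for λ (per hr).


λ = L/W = 25.68/0.99 = 25.9394 /hr

Final: 25.9394 /hr


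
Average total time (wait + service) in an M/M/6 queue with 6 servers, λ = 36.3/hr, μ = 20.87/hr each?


a = 1.7393; ρ = 0.2899; P₀ = 0.175526
Lq = P₀·a^c·ρ/(c!(1−ρ)²) = 0.003881
Wq = Lq/λ = 0.003881/36.3 = 0.0001069 hr
W = Wq + 1/μ = 0.0001069 + 0.04792 = 0.04802 hr

Final: 0.04802 hr


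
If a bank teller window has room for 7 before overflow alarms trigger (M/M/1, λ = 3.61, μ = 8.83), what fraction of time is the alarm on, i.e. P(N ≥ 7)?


ρ = 3.61/8.83 = 0.4088
P(N ≥ n) = ρ^n = 0.4088^7 = 0.001909

Final: 0.001909


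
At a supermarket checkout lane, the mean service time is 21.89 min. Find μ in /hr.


μ = 1/(service time) in consistent units.
1 hour = 60 min, so μ = 60/21.89 = 2.7410 per hour

Final: 2.7410 /hr


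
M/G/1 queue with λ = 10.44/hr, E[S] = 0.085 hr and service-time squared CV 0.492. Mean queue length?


ρ = λ·E[S] = 10.44·0.085 = 0.8874
Lq = ρ²(1+C_s²)/(2(1−ρ)) = 0.7875·(1+0.492)/(2·0.1126)
= 0.7875·1.4920/0.2252 = 5.21722

Final: 5.21722


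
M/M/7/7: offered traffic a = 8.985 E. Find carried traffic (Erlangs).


B(7,8.985) = 0.360828 (Erlang-B)
Carried load = a(1 − B) = 8.985·(1 − 0.360828) = 8.985·0.639172 = 5.7430 E

Final: 5.7430 Erlangs


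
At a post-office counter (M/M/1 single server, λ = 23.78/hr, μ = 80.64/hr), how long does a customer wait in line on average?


ρ = 23.78/80.64 = 0.2949
Wq = ρ/(μ−λ) = 0.2949/(80.64 − 23.78) = 0.2949/56.86 = 0.005186 hr

Final: 0.005186 hr


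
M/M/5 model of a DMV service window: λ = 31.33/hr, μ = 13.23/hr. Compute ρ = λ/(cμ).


ρ = λ/(cμ) = 31.33/(5·13.23) = 31.33/66.15 = 0.4736

Final: 0.4736


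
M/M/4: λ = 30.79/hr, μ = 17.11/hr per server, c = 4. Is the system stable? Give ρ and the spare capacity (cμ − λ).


Total capacity cμ = 4·17.11 = 68.44/hr
ρ = λ/(cμ) = 30.79/68.44 = 0.4499
Stable ⇔ ρ < 1: YES
Spare capacity = cμ − λ = 68.44 − 30.79 = 37.65/hr

Final: ρ = 0.4499; stable; margin = 37.65/hr


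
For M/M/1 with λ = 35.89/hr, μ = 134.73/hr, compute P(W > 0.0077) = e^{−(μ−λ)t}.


W ~ Exponential(μ−λ) for M/M/1.
μ − λ = 134.73 − 35.89 = 98.8400
P(W > t) = e^{−(μ−λ)t} = e^{−0.7611} = 0.467167

Final: 0.467167


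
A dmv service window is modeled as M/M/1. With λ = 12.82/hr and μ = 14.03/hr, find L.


ρ = λ/μ = 12.82/14.03 = 0.9138
L = ρ/(1−ρ) = 0.9138/(1 − 0.9138) = 0.9138/0.08624 = 10.5950

Final: 10.5950


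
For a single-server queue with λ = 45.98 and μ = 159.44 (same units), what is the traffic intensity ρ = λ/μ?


ρ = λ/μ = 45.98/159.44 = 0.2884

Final: 0.2884


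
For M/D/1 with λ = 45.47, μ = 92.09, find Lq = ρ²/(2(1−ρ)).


ρ = 45.47/92.09 = 0.4938
M/D/1: Lq = ρ²/(2(1−ρ)) = 0.2438/(2·0.5062) = 0.24079

Final: 0.24079


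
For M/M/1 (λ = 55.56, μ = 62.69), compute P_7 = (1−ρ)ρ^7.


ρ = 55.56/62.69 = 0.8863
P_n = (1−ρ)·ρ^n = (1 − 0.8863)·0.8863^7 = 0.1137·0.429485 = 0.048847

Final: 0.048847


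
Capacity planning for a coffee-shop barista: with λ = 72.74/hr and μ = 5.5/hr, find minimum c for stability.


Stability requires cμ > λ ⇔ c > λ/μ.
λ/μ = 72.74/5.5 = 13.2255
Minimum integer c = ⌊13.2255⌋ + 1 = 14
Check: 14·5.5 = 77.00 > 72.74, while 13·5.5 = 71.50 ≤ 72.74

Final: 14 servers


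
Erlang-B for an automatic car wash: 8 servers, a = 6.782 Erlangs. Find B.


B(c,a) = (a^c/c!) / Σ_{k=0}^{c} a^k/k!
a^8/8! = 111.004800
Σ terms (k=0..8): 1.00000 + 6.78200 + 22.99776 + 51.99027 + 88.14951 + 119.56599 + 135.14943 + 130.94049 + 111.00480 = 667.580260
B = 111.004800/667.580260 = 0.166279

Final: 0.166279


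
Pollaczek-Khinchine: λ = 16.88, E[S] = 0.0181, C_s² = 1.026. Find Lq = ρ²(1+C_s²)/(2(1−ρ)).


ρ = λ·E[S] = 16.88·0.0181 = 0.3055
Lq = ρ²(1+C_s²)/(2(1−ρ)) = 0.09335·(1+1.026)/(2·0.6945)
= 0.09335·2.0260/1.3889 = 0.13616

Final: 0.13616


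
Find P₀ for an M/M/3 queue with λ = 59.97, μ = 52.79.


a = λ/μ = 59.97/52.79 = 1.1360; ρ = a/c = 0.3787
Σ_{k=0}^{2} a^k/k! (terms k=0..2) = 1.00000 + 1.13601 + 0.64526 = 2.78127
Tail: a^3/(3!(1−ρ)) = 1.46604/(6·0.6213) = 0.39325
P₀ = 1/(2.78127 + 0.39325) = 1/3.17453 = 0.315008

Final: 0.315008


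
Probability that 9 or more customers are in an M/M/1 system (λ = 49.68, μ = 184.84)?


ρ = 49.68/184.84 = 0.2688
P(N ≥ n) = ρ^n = 0.2688^9 = 0.000007319

Final: 0.000007319
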